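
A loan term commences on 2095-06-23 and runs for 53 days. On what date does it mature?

Adding 53 days from June 23, 2095.
June has 30 days, so 30 − 23 = 7 days remain after June 23, 2095; 53 − 7 = 46 left.
July 2095 has 31 days: 46 − 31 = 15 left.
15 days into August 2095 → August 15, 2095.

August 15, 2095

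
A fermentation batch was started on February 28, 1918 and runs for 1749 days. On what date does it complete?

Advancing 1749 days from February 28, 1918.
February has 28 days, so 28 − 28 = 0 days remain after February 28, 1918; 1749 − 0 = 1749 left.
March 1918 has 31 days: 1749 − 31 = 1718 left.
April 1918 has 30 days: 1718 − 30 = 1688 left.
May 1918 has 31 days: 1688 − 31 = 1657 left.
June 1918 has 30 days: 1657 − 30 = 1627 left.
July 1918 has 31 days: 1627 − 31 = 1596 left.
August 1918 has 31 days: 1596 − 31 = 1565 left.
September 1918 has 30 days: 1565 − 30 = 1535 left.
October 1918 has 31 days: 1535 − 31 = 1504 left.
November 1918 has 30 days: 1504 − 30 = 1474 left.
December 1918 has 31 days: 1474 − 31 = 1443 left.
January 1919 has 31 days: 1443 − 31 = 1412 left.
February 1919 has 28 days (1919 is not a leap year): 1412 − 28 = 1384 left.
March 1919 has 31 days: 1384 − 31 = 1353 left.
April 1919 has 30 days: 1353 − 30 = 1323 left.
May 1919 has 31 days: 1323 − 31 = 1292 left.
June 1919 has 30 days: 1292 − 30 = 1262 left.
July 1919 has 31 days: 1262 − 31 = 1231 left.
August 1919 has 31 days: 1231 − 31 = 1200 left.
September 1919 has 30 days: 1200 − 30 = 1170 left.
October 1919 has 31 days: 1170 − 31 = 1139 left.
November 1919 has 30 days: 1139 − 30 = 1109 left.
December 1919 has 31 days: 1109 − 31 = 1078 left.
January 1920 has 31 days: 1078 − 31 = 1047 left.
February 1920 has 29 days (1920 is a leap year): 1047 − 29 = 1018 left.
March 1920 has 31 days: 1018 − 31 = 987 left.
April 1920 has 30 days: 987 − 30 = 957 left.
May 1920 has 31 days: 957 − 31 = 926 left.
June 1920 has 30 days: 926 − 30 = 896 left.
July 1920 has 31 days: 896 − 31 = 865 left.
August 1920 has 31 days: 865 − 31 = 834 left.
September 1920 has 30 days: 834 − 30 = 804 left.
October 1920 has 31 days: 804 − 31 = 773 left.
November 1920 has 30 days: 773 − 30 = 743 left.
December 1920 has 31 days: 743 − 31 = 712 left.
January 1921 has 31 days: 712 − 31 = 681 left.
February 1921 has 28 days (1921 is not a leap year): 681 − 28 = 653 left.
March 1921 has 31 days: 653 − 31 = 622 left.
April 1921 has 30 days: 622 − 30 = 592 left.
May 1921 has 31 days: 592 − 31 = 561 left.
June 1921 has 30 days: 561 − 30 = 531 left.
July 1921 has 31 days: 531 − 31 = 500 left.
August 1921 has 31 days: 500 − 31 = 469 left.
September 1921 has 30 days: 469 − 30 = 439 left.
October 1921 has 31 days: 439 − 31 = 408 left.
November 1921 has 30 days: 408 − 30 = 378 left.
December 1921 has 31 days: 378 − 31 = 347 left.
January 1922 has 31 days: 347 − 31 = 316 left.
February 1922 has 28 days (1922 is not a leap year): 316 − 28 = 288 left.
March 1922 has 31 days: 288 − 31 = 257 left.
April 1922 has 30 days: 257 − 30 = 227 left.
May 1922 has 31 days: 227 − 31 = 196 left.
June 1922 has 30 days: 196 − 30 = 166 left.
July 1922 has 31 days: 166 − 31 = 135 left.
August 1922 has 31 days: 135 − 31 = 104 left.
September 1922 has 30 days: 104 − 30 = 74 left.
October 1922 has 31 days: 74 − 31 = 43 left.
November 1922 has 30 days: 43 − 30 = 13 left.
13 days into December 1922 → December 13, 1922.

December 13, 1922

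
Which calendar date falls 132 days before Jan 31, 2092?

September 21, 2091

Subtracting 132 days from January 31, 2092.
Going back 31 days from January 31, 2092 reaches the end of the previous month; 132 − 31 = 101 left.
December 2091 has 31 days: 101 − 31 = 70 left.
November 2091 has 30 days: 70 − 30 = 40 left.
October 2091 has 31 days: 40 − 31 = 9 left.
September 2091 has 30 days; 30 − 9 = 21 → September 21, 2091.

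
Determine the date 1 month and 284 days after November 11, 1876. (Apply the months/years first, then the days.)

September 21, 1877

Adding 1 month and 284 days from November 11, 1876: first the month/year part, then the days.
month 11 + 1 = 12 → December 1876.
Day 11 is valid in December, giving December 11, 1876.
Now add 284 days from December 11, 1876.
December has 31 days, so 31 − 11 = 20 days remain after December 11, 1876; 284 − 20 = 264 left.
January 1877 has 31 days: 264 − 31 = 233 left.
February 1877 has 28 days (1877 is not a leap year): 233 − 28 = 205 left.
March 1877 has 31 days: 205 − 31 = 174 left.
April 1877 has 30 days: 174 − 30 = 144 left.
May 1877 has 31 days: 144 − 31 = 113 left.
June 1877 has 30 days: 113 − 30 = 83 left.
July 1877 has 31 days: 83 − 31 = 52 left.
August 1877 has 31 days: 52 − 31 = 21 left.
21 days into September 1877 → September 21, 1877.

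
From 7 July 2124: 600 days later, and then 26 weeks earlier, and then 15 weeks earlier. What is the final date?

Adding 600 days from July 7, 2124:
July has 31 days, so 31 − 7 = 24 days remain after July 7, 2124; 600 − 24 = 576 left.
August 2124 has 31 days: 576 − 31 = 545 left.
September 2124 has 30 days: 545 − 30 = 515 left.
October 2124 has 31 days: 515 − 31 = 484 left.
November 2124 has 30 days: 484 − 30 = 454 left.
December 2124 has 31 days: 454 − 31 = 423 left.
January 2125 has 31 days: 423 − 31 = 392 left.
February 2125 has 28 days (2125 is not a leap year): 392 − 28 = 364 left.
March 2125 has 31 days: 364 − 31 = 333 left.
April 2125 has 30 days: 333 − 30 = 303 left.
May 2125 has 31 days: 303 − 31 = 272 left.
June 2125 has 30 days: 272 − 30 = 242 left.
July 2125 has 31 days: 242 − 31 = 211 left.
August 2125 has 31 days: 211 − 31 = 180 left.
September 2125 has 30 days: 180 − 30 = 150 left.
October 2125 has 31 days: 150 − 31 = 119 left.
November 2125 has 30 days: 119 − 30 = 89 left.
December 2125 has 31 days: 89 − 31 = 58 left.
January 2126 has 31 days: 58 − 31 = 27 left.
27 days into February 2126 → February 27, 2126.
Subtracting 26 weeks (= 182 days) from February 27, 2126:
Going back 27 days from February 27, 2126 reaches the end of the previous month; 182 − 27 = 155 left.
January 2126 has 31 days: 155 − 31 = 124 left.
December 2125 has 31 days: 124 − 31 = 93 left.
November 2125 has 30 days: 93 − 30 = 63 left.
October 2125 has 31 days: 63 − 31 = 32 left.
September 2125 has 30 days: 32 − 30 = 2 left.
August 2125 has 31 days; 31 − 2 = 29 → August 29, 2125.
Going back 15 weeks (= 105 days) from August 29, 2125:
Going back 29 days from August 29, 2125 reaches the end of the previous month; 105 − 29 = 76 left.
July 2125 has 31 days: 76 − 31 = 45 left.
June 2125 has 30 days: 45 − 30 = 15 left.
May 2125 has 31 days; 31 − 15 = 16 → May 16, 2125.

May 16, 2125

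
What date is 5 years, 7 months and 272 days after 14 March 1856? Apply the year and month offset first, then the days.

Advancing 5 years, 7 months and 272 days from March 14, 1856: first the month/year part, then the days.
+5 years → 1861; month 3 + 7 = 10 → October 1861.
Day 14 is valid in October, giving October 14, 1861.
Now add 272 days from October 14, 1861.
October has 31 days, so 31 − 14 = 17 days remain after October 14, 1861; 272 − 17 = 255 left.
November 1861 has 30 days: 255 − 30 = 225 left.
December 1861 has 31 days: 225 − 31 = 194 left.
January 1862 has 31 days: 194 − 31 = 163 left.
February 1862 has 28 days (1862 is not a leap year): 163 − 28 = 135 left.
March 1862 has 31 days: 135 − 31 = 104 left.
April 1862 has 30 days: 104 − 30 = 74 left.
May 1862 has 31 days: 74 − 31 = 43 left.
June 1862 has 30 days: 43 − 30 = 13 left.
13 days into July 1862 → July 13, 1862.

July 13, 1862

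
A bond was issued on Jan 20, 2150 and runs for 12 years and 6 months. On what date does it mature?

July 20, 2162

Adding 12 years and 6 months from January 20, 2150.
+12 years → 2162; month 1 + 6 = 7 → July 2162.
Day 20 is valid in July, giving July 20, 2162.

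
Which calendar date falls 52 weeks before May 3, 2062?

Counting back 52 weeks = 364 days from May 3, 2062.
Going back 3 days from May 3, 2062 reaches the end of the previous month; 364 − 3 = 361 left.
April 2062 has 30 days: 361 − 30 = 331 left.
March 2062 has 31 days: 331 − 31 = 300 left.
February 2062 has 28 days (2062 is not a leap year): 300 − 28 = 272 left.
January 2062 has 31 days: 272 − 31 = 241 left.
December 2061 has 31 days: 241 − 31 = 210 left.
November 2061 has 30 days: 210 − 30 = 180 left.
October 2061 has 31 days: 180 − 31 = 149 left.
September 2061 has 30 days: 149 − 30 = 119 left.
August 2061 has 31 days: 119 − 31 = 88 left.
July 2061 has 31 days: 88 − 31 = 57 left.
June 2061 has 30 days: 57 − 30 = 27 left.
May 2061 has 31 days; 31 − 27 = 4 → May 4, 2061.

May 4, 2061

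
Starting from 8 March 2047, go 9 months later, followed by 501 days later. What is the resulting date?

Adding 9 months from March 8, 2047:
month 3 + 9 = 12 → December 2047.
Day 8 is valid in December, giving December 8, 2047.
Counting forward 501 days from December 8, 2047:
December has 31 days, so 31 − 8 = 23 days remain after December 8, 2047; 501 − 23 = 478 left.
January 2048 has 31 days: 478 − 31 = 447 left.
February 2048 has 29 days (2048 is a leap year): 447 − 29 = 418 left.
March 2048 has 31 days: 418 − 31 = 387 left.
April 2048 has 30 days: 387 − 30 = 357 left.
May 2048 has 31 days: 357 − 31 = 326 left.
June 2048 has 30 days: 326 − 30 = 296 left.
July 2048 has 31 days: 296 − 31 = 265 left.
August 2048 has 31 days: 265 − 31 = 234 left.
September 2048 has 30 days: 234 − 30 = 204 left.
October 2048 has 31 days: 204 − 31 = 173 left.
November 2048 has 30 days: 173 − 30 = 143 left.
December 2048 has 31 days: 143 − 31 = 112 left.
January 2049 has 31 days: 112 − 31 = 81 left.
February 2049 has 28 days (2049 is not a leap year): 81 − 28 = 53 left.
March 2049 has 31 days: 53 − 31 = 22 left.
22 days into April 2049 → April 22, 2049.

April 22, 2049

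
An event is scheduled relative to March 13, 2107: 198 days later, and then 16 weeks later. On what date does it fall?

Counting forward 198 days from March 13, 2107:
March has 31 days, so 31 − 13 = 18 days remain after March 13, 2107; 198 − 18 = 180 left.
April 2107 has 30 days: 180 − 30 = 150 left.
May 2107 has 31 days: 150 − 31 = 119 left.
June 2107 has 30 days: 119 − 30 = 89 left.
July 2107 has 31 days: 89 − 31 = 58 left.
August 2107 has 31 days: 58 − 31 = 27 left.
27 days into September 2107 → September 27, 2107.
Adding 16 weeks (= 112 days) from September 27, 2107:
September has 30 days, so 30 − 27 = 3 days remain after September 27, 2107; 112 − 3 = 109 left.
October 2107 has 31 days: 109 − 31 = 78 left.
November 2107 has 30 days: 78 − 30 = 48 left.
December 2107 has 31 days: 48 − 31 = 17 left.
17 days into January 2108 → January 17, 2108.

January 17, 2108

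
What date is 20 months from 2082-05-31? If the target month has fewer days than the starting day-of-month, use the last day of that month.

January 31, 2084

Counting forward 20 months from May 31, 2082.
month 5 + 20 = 25, which is month 1 of year 2084 → January 2084.
Day 31 is valid in January, giving January 31, 2084.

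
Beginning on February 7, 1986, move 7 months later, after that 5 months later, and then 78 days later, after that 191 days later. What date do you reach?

November 3, 1987

Advancing 7 months from February 7, 1986:
month 2 + 7 = 9 → September 1986.
Day 7 is valid in September, giving September 7, 1986.
Advancing 5 months from September 7, 1986:
month 9 + 5 = 14, which is month 2 of year 1987 → February 1987.
Day 7 is valid in February, giving February 7, 1987.
Counting forward 78 days from February 7, 1987:
February has 28 days, so 28 − 7 = 21 days remain after February 7, 1987; 78 − 21 = 57 left.
March 1987 has 31 days: 57 − 31 = 26 left.
26 days into April 1987 → April 26, 1987.
Adding 191 days from April 26, 1987:
April has 30 days, so 30 − 26 = 4 days remain after April 26, 1987; 191 − 4 = 187 left.
May 1987 has 31 days: 187 − 31 = 156 left.
June 1987 has 30 days: 156 − 30 = 126 left.
July 1987 has 31 days: 126 − 31 = 95 left.
August 1987 has 31 days: 95 − 31 = 64 left.
September 1987 has 30 days: 64 − 30 = 34 left.
October 1987 has 31 days: 34 − 31 = 3 left.
3 days into November 1987 → November 3, 1987.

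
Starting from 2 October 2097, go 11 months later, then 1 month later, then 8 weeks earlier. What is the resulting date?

August 7, 2098

Adding 11 months from October 2, 2097:
month 10 + 11 = 21, which is month 9 of year 2098 → September 2098.
Day 2 is valid in September, giving September 2, 2098.
Counting forward 1 month from September 2, 2098:
month 9 + 1 = 10 → October 2098.
Day 2 is valid in October, giving October 2, 2098.
Counting back 8 weeks (= 56 days) from October 2, 2098:
Going back 2 days from October 2, 2098 reaches the end of the previous month; 56 − 2 = 54 left.
September 2098 has 30 days: 54 − 30 = 24 left.
August 2098 has 31 days; 31 − 24 = 7 → August 7, 2098.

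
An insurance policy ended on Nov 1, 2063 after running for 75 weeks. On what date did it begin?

Subtracting 75 weeks = 525 days from November 1, 2063.
Going back 1 day from November 1, 2063 reaches the end of the previous month; 525 − 1 = 524 left.
October 2063 has 31 days: 524 − 31 = 493 left.
September 2063 has 30 days: 493 − 30 = 463 left.
August 2063 has 31 days: 463 − 31 = 432 left.
July 2063 has 31 days: 432 − 31 = 401 left.
June 2063 has 30 days: 401 − 30 = 371 left.
May 2063 has 31 days: 371 − 31 = 340 left.
April 2063 has 30 days: 340 − 30 = 310 left.
March 2063 has 31 days: 310 − 31 = 279 left.
February 2063 has 28 days (2063 is not a leap year): 279 − 28 = 251 left.
January 2063 has 31 days: 251 − 31 = 220 left.
December 2062 has 31 days: 220 − 31 = 189 left.
November 2062 has 30 days: 189 − 30 = 159 left.
October 2062 has 31 days: 159 − 31 = 128 left.
September 2062 has 30 days: 128 − 30 = 98 left.
August 2062 has 31 days: 98 − 31 = 67 left.
July 2062 has 31 days: 67 − 31 = 36 left.
June 2062 has 30 days: 36 − 30 = 6 left.
May 2062 has 31 days; 31 − 6 = 25 → May 25, 2062.

May 25, 2062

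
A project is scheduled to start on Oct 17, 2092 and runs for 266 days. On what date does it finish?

July 10, 2093

Counting forward 266 days from October 17, 2092.
October has 31 days, so 31 − 17 = 14 days remain after October 17, 2092; 266 − 14 = 252 left.
November 2092 has 30 days: 252 − 30 = 222 left.
December 2092 has 31 days: 222 − 31 = 191 left.
January 2093 has 31 days: 191 − 31 = 160 left.
February 2093 has 28 days (2093 is not a leap year): 160 − 28 = 132 left.
March 2093 has 31 days: 132 − 31 = 101 left.
April 2093 has 30 days: 101 − 30 = 71 left.
May 2093 has 31 days: 71 − 31 = 40 left.
June 2093 has 30 days: 40 − 30 = 10 left.
10 days into July 2093 → July 10, 2093.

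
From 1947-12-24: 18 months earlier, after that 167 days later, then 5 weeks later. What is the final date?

Counting back 18 months from December 24, 1947:
month 12 − 18 = -6, which is month 6 of year 1946 → June 1946.
Day 24 is valid in June, giving June 24, 1946.
Adding 167 days from June 24, 1946:
June has 30 days, so 30 − 24 = 6 days remain after June 24, 1946; 167 − 6 = 161 left.
July 1946 has 31 days: 161 − 31 = 130 left.
August 1946 has 31 days: 130 − 31 = 99 left.
September 1946 has 30 days: 99 − 30 = 69 left.
October 1946 has 31 days: 69 − 31 = 38 left.
November 1946 has 30 days: 38 − 30 = 8 left.
8 days into December 1946 → December 8, 1946.
Advancing 5 weeks (= 35 days) from December 8, 1946:
December has 31 days, so 31 − 8 = 23 days remain after December 8, 1946; 35 − 23 = 12 left.
12 days into January 1947 → January 12, 1947.

January 12, 1947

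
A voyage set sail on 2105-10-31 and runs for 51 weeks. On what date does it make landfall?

October 23, 2106

Adding 51 weeks = 357 days from October 31, 2105.
October has 31 days, so 31 − 31 = 0 days remain after October 31, 2105; 357 − 0 = 357 left.
November 2105 has 30 days: 357 − 30 = 327 left.
December 2105 has 31 days: 327 − 31 = 296 left.
January 2106 has 31 days: 296 − 31 = 265 left.
February 2106 has 28 days (2106 is not a leap year): 265 − 28 = 237 left.
March 2106 has 31 days: 237 − 31 = 206 left.
April 2106 has 30 days: 206 − 30 = 176 left.
May 2106 has 31 days: 176 − 31 = 145 left.
June 2106 has 30 days: 145 − 30 = 115 left.
July 2106 has 31 days: 115 − 31 = 84 left.
August 2106 has 31 days: 84 − 31 = 53 left.
September 2106 has 30 days: 53 − 30 = 23 left.
23 days into October 2106 → October 23, 2106.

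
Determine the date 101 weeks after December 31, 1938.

Advancing 101 weeks = 707 days from December 31, 1938.
December has 31 days, so 31 − 31 = 0 days remain after December 31, 1938; 707 − 0 = 707 left.
January 1939 has 31 days: 707 − 31 = 676 left.
February 1939 has 28 days (1939 is not a leap year): 676 − 28 = 648 left.
March 1939 has 31 days: 648 − 31 = 617 left.
April 1939 has 30 days: 617 − 30 = 587 left.
May 1939 has 31 days: 587 − 31 = 556 left.
June 1939 has 30 days: 556 − 30 = 526 left.
July 1939 has 31 days: 526 − 31 = 495 left.
August 1939 has 31 days: 495 − 31 = 464 left.
September 1939 has 30 days: 464 − 30 = 434 left.
October 1939 has 31 days: 434 − 31 = 403 left.
November 1939 has 30 days: 403 − 30 = 373 left.
December 1939 has 31 days: 373 − 31 = 342 left.
January 1940 has 31 days: 342 − 31 = 311 left.
February 1940 has 29 days (1940 is a leap year): 311 − 29 = 282 left.
March 1940 has 31 days: 282 − 31 = 251 left.
April 1940 has 30 days: 251 − 30 = 221 left.
May 1940 has 31 days: 221 − 31 = 190 left.
June 1940 has 30 days: 190 − 30 = 160 left.
July 1940 has 31 days: 160 − 31 = 129 left.
August 1940 has 31 days: 129 − 31 = 98 left.
September 1940 has 30 days: 98 − 30 = 68 left.
October 1940 has 31 days: 68 − 31 = 37 left.
November 1940 has 30 days: 37 − 30 = 7 left.
7 days into December 1940 → December 7, 1940.

December 7, 1940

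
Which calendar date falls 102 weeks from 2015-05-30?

May 13, 2017

Counting forward 102 weeks = 714 days from May 30, 2015.
May has 31 days, so 31 − 30 = 1 day remains after May 30, 2015; 714 − 1 = 713 left.
June 2015 has 30 days: 713 − 30 = 683 left.
July 2015 has 31 days: 683 − 31 = 652 left.
August 2015 has 31 days: 652 − 31 = 621 left.
September 2015 has 30 days: 621 − 30 = 591 left.
October 2015 has 31 days: 591 − 31 = 560 left.
November 2015 has 30 days: 560 − 30 = 530 left.
December 2015 has 31 days: 530 − 31 = 499 left.
January 2016 has 31 days: 499 − 31 = 468 left.
February 2016 has 29 days (2016 is a leap year): 468 − 29 = 439 left.
March 2016 has 31 days: 439 − 31 = 408 left.
April 2016 has 30 days: 408 − 30 = 378 left.
May 2016 has 31 days: 378 − 31 = 347 left.
June 2016 has 30 days: 347 − 30 = 317 left.
July 2016 has 31 days: 317 − 31 = 286 left.
August 2016 has 31 days: 286 − 31 = 255 left.
September 2016 has 30 days: 255 − 30 = 225 left.
October 2016 has 31 days: 225 − 31 = 194 left.
November 2016 has 30 days: 194 − 30 = 164 left.
December 2016 has 31 days: 164 − 31 = 133 left.
January 2017 has 31 days: 133 − 31 = 102 left.
February 2017 has 28 days (2017 is not a leap year): 102 − 28 = 74 left.
March 2017 has 31 days: 74 − 31 = 43 left.
April 2017 has 30 days: 43 − 30 = 13 left.
13 days into May 2017 → May 13, 2017.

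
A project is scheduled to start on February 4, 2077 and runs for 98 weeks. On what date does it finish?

Counting forward 98 weeks = 686 days from February 4, 2077.
February has 28 days, so 28 − 4 = 24 days remain after February 4, 2077; 686 − 24 = 662 left.
March 2077 has 31 days: 662 − 31 = 631 left.
April 2077 has 30 days: 631 − 30 = 601 left.
May 2077 has 31 days: 601 − 31 = 570 left.
June 2077 has 30 days: 570 − 30 = 540 left.
July 2077 has 31 days: 540 − 31 = 509 left.
August 2077 has 31 days: 509 − 31 = 478 left.
September 2077 has 30 days: 478 − 30 = 448 left.
October 2077 has 31 days: 448 − 31 = 417 left.
November 2077 has 30 days: 417 − 30 = 387 left.
December 2077 has 31 days: 387 − 31 = 356 left.
January 2078 has 31 days: 356 − 31 = 325 left.
February 2078 has 28 days (2078 is not a leap year): 325 − 28 = 297 left.
March 2078 has 31 days: 297 − 31 = 266 left.
April 2078 has 30 days: 266 − 30 = 236 left.
May 2078 has 31 days: 236 − 31 = 205 left.
June 2078 has 30 days: 205 − 30 = 175 left.
July 2078 has 31 days: 175 − 31 = 144 left.
August 2078 has 31 days: 144 − 31 = 113 left.
September 2078 has 30 days: 113 − 30 = 83 left.
October 2078 has 31 days: 83 − 31 = 52 left.
November 2078 has 30 days: 52 − 30 = 22 left.
22 days into December 2078 → December 22, 2078.

December 22, 2078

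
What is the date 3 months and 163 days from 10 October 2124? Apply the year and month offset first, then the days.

Counting forward 3 months and 163 days from October 10, 2124: first the month/year part, then the days.
month 10 + 3 = 13, which is month 1 of year 2125 → January 2125.
Day 10 is valid in January, giving January 10, 2125.
Now add 163 days from January 10, 2125.
January has 31 days, so 31 − 10 = 21 days remain after January 10, 2125; 163 − 21 = 142 left.
February 2125 has 28 days (2125 is not a leap year): 142 − 28 = 114 left.
March 2125 has 31 days: 114 − 31 = 83 left.
April 2125 has 30 days: 83 − 30 = 53 left.
May 2125 has 31 days: 53 − 31 = 22 left.
22 days into June 2125 → June 22, 2125.

June 22, 2125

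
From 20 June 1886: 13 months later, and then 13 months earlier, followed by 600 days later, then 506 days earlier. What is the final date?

September 22, 1886

Adding 13 months from June 20, 1886:
month 6 + 13 = 19, which is month 7 of year 1887 → July 1887.
Day 20 is valid in July, giving July 20, 1887.
Subtracting 13 months from July 20, 1887:
month 7 − 13 = -6, which is month 6 of year 1886 → June 1886.
Day 20 is valid in June, giving June 20, 1886.
Adding 600 days from June 20, 1886:
June has 30 days, so 30 − 20 = 10 days remain after June 20, 1886; 600 − 10 = 590 left.
July 1886 has 31 days: 590 − 31 = 559 left.
August 1886 has 31 days: 559 − 31 = 528 left.
September 1886 has 30 days: 528 − 30 = 498 left.
October 1886 has 31 days: 498 − 31 = 467 left.
November 1886 has 30 days: 467 − 30 = 437 left.
December 1886 has 31 days: 437 − 31 = 406 left.
January 1887 has 31 days: 406 − 31 = 375 left.
February 1887 has 28 days (1887 is not a leap year): 375 − 28 = 347 left.
March 1887 has 31 days: 347 − 31 = 316 left.
April 1887 has 30 days: 316 − 30 = 286 left.
May 1887 has 31 days: 286 − 31 = 255 left.
June 1887 has 30 days: 255 − 30 = 225 left.
July 1887 has 31 days: 225 − 31 = 194 left.
August 1887 has 31 days: 194 − 31 = 163 left.
September 1887 has 30 days: 163 − 30 = 133 left.
October 1887 has 31 days: 133 − 31 = 102 left.
November 1887 has 30 days: 102 − 30 = 72 left.
December 1887 has 31 days: 72 − 31 = 41 left.
January 1888 has 31 days: 41 − 31 = 10 left.
10 days into February 1888 → February 10, 1888.
Subtracting 506 days from February 10, 1888:
Going back 10 days from February 10, 1888 reaches the end of the previous month; 506 − 10 = 496 left.
January 1888 has 31 days: 496 − 31 = 465 left.
December 1887 has 31 days: 465 − 31 = 434 left.
November 1887 has 30 days: 434 − 30 = 404 left.
October 1887 has 31 days: 404 − 31 = 373 left.
September 1887 has 30 days: 373 − 30 = 343 left.
August 1887 has 31 days: 343 − 31 = 312 left.
July 1887 has 31 days: 312 − 31 = 281 left.
June 1887 has 30 days: 281 − 30 = 251 left.
May 1887 has 31 days: 251 − 31 = 220 left.
April 1887 has 30 days: 220 − 30 = 190 left.
March 1887 has 31 days: 190 − 31 = 159 left.
February 1887 has 28 days (1887 is not a leap year): 159 − 28 = 131 left.
January 1887 has 31 days: 131 − 31 = 100 left.
December 1886 has 31 days: 100 − 31 = 69 left.
November 1886 has 30 days: 69 − 30 = 39 left.
October 1886 has 31 days: 39 − 31 = 8 left.
September 1886 has 30 days; 30 − 8 = 22 → September 22, 1886.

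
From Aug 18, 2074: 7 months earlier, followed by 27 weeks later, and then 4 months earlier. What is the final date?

March 26, 2074

Subtracting 7 months from August 18, 2074:
month 8 − 7 = 1 → January 2074.
Day 18 is valid in January, giving January 18, 2074.
Advancing 27 weeks (= 189 days) from January 18, 2074:
January has 31 days, so 31 − 18 = 13 days remain after January 18, 2074; 189 − 13 = 176 left.
February 2074 has 28 days (2074 is not a leap year): 176 − 28 = 148 left.
March 2074 has 31 days: 148 − 31 = 117 left.
April 2074 has 30 days: 117 − 30 = 87 left.
May 2074 has 31 days: 87 − 31 = 56 left.
June 2074 has 30 days: 56 − 30 = 26 left.
26 days into July 2074 → July 26, 2074.
Subtracting 4 months from July 26, 2074:
month 7 − 4 = 3 → March 2074.
Day 26 is valid in March, giving March 26, 2074.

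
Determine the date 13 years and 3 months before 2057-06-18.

Counting back 13 years and 3 months from June 18, 2057.
-13 years → 2044; month 6 − 3 = 3 → March 2044.
Day 18 is valid in March, giving March 18, 2044.

March 18, 2044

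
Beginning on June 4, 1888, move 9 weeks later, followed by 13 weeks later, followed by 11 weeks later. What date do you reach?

Counting forward 9 weeks (= 63 days) from June 4, 1888:
June has 30 days, so 30 − 4 = 26 days remain after June 4, 1888; 63 − 26 = 37 left.
July 1888 has 31 days: 37 − 31 = 6 left.
6 days into August 1888 → August 6, 1888.
Adding 13 weeks (= 91 days) from August 6, 1888:
August has 31 days, so 31 − 6 = 25 days remain after August 6, 1888; 91 − 25 = 66 left.
September 1888 has 30 days: 66 − 30 = 36 left.
October 1888 has 31 days: 36 − 31 = 5 left.
5 days into November 1888 → November 5, 1888.
Counting forward 11 weeks (= 77 days) from November 5, 1888:
November has 30 days, so 30 − 5 = 25 days remain after November 5, 1888; 77 − 25 = 52 left.
December 1888 has 31 days: 52 − 31 = 21 left.
21 days into January 1889 → January 21, 1889.

January 21, 1889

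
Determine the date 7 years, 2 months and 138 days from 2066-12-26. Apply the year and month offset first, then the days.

Counting forward 7 years, 2 months and 138 days from December 26, 2066: first the month/year part, then the days.
+7 years → 2073; month 12 + 2 = 14, which is month 2 of year 2074 → February 2074.
Day 26 is valid in February, giving February 26, 2074.
Now add 138 days from February 26, 2074.
February has 28 days, so 28 − 26 = 2 days remain after February 26, 2074; 138 − 2 = 136 left.
March 2074 has 31 days: 136 − 31 = 105 left.
April 2074 has 30 days: 105 − 30 = 75 left.
May 2074 has 31 days: 75 − 31 = 44 left.
June 2074 has 30 days: 44 − 30 = 14 left.
14 days into July 2074 → July 14, 2074.

July 14, 2074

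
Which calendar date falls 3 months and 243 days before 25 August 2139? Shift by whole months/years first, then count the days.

Counting back 3 months and 243 days from August 25, 2139: first the month/year part, then the days.
month 8 − 3 = 5 → May 2139.
Day 25 is valid in May, giving May 25, 2139.
Now subtract 243 days from May 25, 2139.
Going back 25 days from May 25, 2139 reaches the end of the previous month; 243 − 25 = 218 left.
April 2139 has 30 days: 218 − 30 = 188 left.
March 2139 has 31 days: 188 − 31 = 157 left.
February 2139 has 28 days (2139 is not a leap year): 157 − 28 = 129 left.
January 2139 has 31 days: 129 − 31 = 98 left.
December 2138 has 31 days: 98 − 31 = 67 left.
November 2138 has 30 days: 67 − 30 = 37 left.
October 2138 has 31 days: 37 − 31 = 6 left.
September 2138 has 30 days; 30 − 6 = 24 → September 24, 2138.

September 24, 2138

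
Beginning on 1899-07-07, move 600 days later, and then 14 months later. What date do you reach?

April 27, 1902

Advancing 600 days from July 7, 1899:
July has 31 days, so 31 − 7 = 24 days remain after July 7, 1899; 600 − 24 = 576 left.
August 1899 has 31 days: 576 − 31 = 545 left.
September 1899 has 30 days: 545 − 30 = 515 left.
October 1899 has 31 days: 515 − 31 = 484 left.
November 1899 has 30 days: 484 − 30 = 454 left.
December 1899 has 31 days: 454 − 31 = 423 left.
January 1900 has 31 days: 423 − 31 = 392 left.
February 1900 has 28 days (1900 is not a leap year (divisible by 100 but not 400)): 392 − 28 = 364 left.
March 1900 has 31 days: 364 − 31 = 333 left.
April 1900 has 30 days: 333 − 30 = 303 left.
May 1900 has 31 days: 303 − 31 = 272 left.
June 1900 has 30 days: 272 − 30 = 242 left.
July 1900 has 31 days: 242 − 31 = 211 left.
August 1900 has 31 days: 211 − 31 = 180 left.
September 1900 has 30 days: 180 − 30 = 150 left.
October 1900 has 31 days: 150 − 31 = 119 left.
November 1900 has 30 days: 119 − 30 = 89 left.
December 1900 has 31 days: 89 − 31 = 58 left.
January 1901 has 31 days: 58 − 31 = 27 left.
27 days into February 1901 → February 27, 1901.
Counting forward 14 months from February 27, 1901:
month 2 + 14 = 16, which is month 4 of year 1902 → April 1902.
Day 27 is valid in April, giving April 27, 1902.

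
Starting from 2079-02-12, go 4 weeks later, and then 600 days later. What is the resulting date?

Advancing 4 weeks (= 28 days) from February 12, 2079:
February has 28 days, so 28 − 12 = 16 days remain after February 12, 2079; 28 − 16 = 12 left.
12 days into March 2079 → March 12, 2079.
Counting forward 600 days from March 12, 2079:
March has 31 days, so 31 − 12 = 19 days remain after March 12, 2079; 600 − 19 = 581 left.
April 2079 has 30 days: 581 − 30 = 551 left.
May 2079 has 31 days: 551 − 31 = 520 left.
June 2079 has 30 days: 520 − 30 = 490 left.
July 2079 has 31 days: 490 − 31 = 459 left.
August 2079 has 31 days: 459 − 31 = 428 left.
September 2079 has 30 days: 428 − 30 = 398 left.
October 2079 has 31 days: 398 − 31 = 367 left.
November 2079 has 30 days: 367 − 30 = 337 left.
December 2079 has 31 days: 337 − 31 = 306 left.
January 2080 has 31 days: 306 − 31 = 275 left.
February 2080 has 29 days (2080 is a leap year): 275 − 29 = 246 left.
March 2080 has 31 days: 246 − 31 = 215 left.
April 2080 has 30 days: 215 − 30 = 185 left.
May 2080 has 31 days: 185 − 31 = 154 left.
June 2080 has 30 days: 154 − 30 = 124 left.
July 2080 has 31 days: 124 − 31 = 93 left.
August 2080 has 31 days: 93 − 31 = 62 left.
September 2080 has 30 days: 62 − 30 = 32 left.
October 2080 has 31 days: 32 − 31 = 1 left.
1 day into November 2080 → November 1, 2080.

November 1, 2080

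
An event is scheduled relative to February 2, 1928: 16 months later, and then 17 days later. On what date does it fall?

Advancing 16 months from February 2, 1928:
month 2 + 16 = 18, which is month 6 of year 1929 → June 1929.
Day 2 is valid in June, giving June 2, 1929.
Advancing 17 days from June 2, 1929:
June has 30 days; 2 + 17 = 19, still in June.

June 19, 1929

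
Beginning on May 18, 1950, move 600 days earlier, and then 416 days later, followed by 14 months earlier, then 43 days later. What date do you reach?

October 28, 1948

Counting back 600 days from May 18, 1950:
Going back 18 days from May 18, 1950 reaches the end of the previous month; 600 − 18 = 582 left.
April 1950 has 30 days: 582 − 30 = 552 left.
March 1950 has 31 days: 552 − 31 = 521 left.
February 1950 has 28 days (1950 is not a leap year): 521 − 28 = 493 left.
January 1950 has 31 days: 493 − 31 = 462 left.
December 1949 has 31 days: 462 − 31 = 431 left.
November 1949 has 30 days: 431 − 30 = 401 left.
October 1949 has 31 days: 401 − 31 = 370 left.
September 1949 has 30 days: 370 − 30 = 340 left.
August 1949 has 31 days: 340 − 31 = 309 left.
July 1949 has 31 days: 309 − 31 = 278 left.
June 1949 has 30 days: 278 − 30 = 248 left.
May 1949 has 31 days: 248 − 31 = 217 left.
April 1949 has 30 days: 217 − 30 = 187 left.
March 1949 has 31 days: 187 − 31 = 156 left.
February 1949 has 28 days (1949 is not a leap year): 156 − 28 = 128 left.
January 1949 has 31 days: 128 − 31 = 97 left.
December 1948 has 31 days: 97 − 31 = 66 left.
November 1948 has 30 days: 66 − 30 = 36 left.
October 1948 has 31 days: 36 − 31 = 5 left.
September 1948 has 30 days; 30 − 5 = 25 → September 25, 1948.
Adding 416 days from September 25, 1948:
September has 30 days, so 30 − 25 = 5 days remain after September 25, 1948; 416 − 5 = 411 left.
October 1948 has 31 days: 411 − 31 = 380 left.
November 1948 has 30 days: 380 − 30 = 350 left.
December 1948 has 31 days: 350 − 31 = 319 left.
January 1949 has 31 days: 319 − 31 = 288 left.
February 1949 has 28 days (1949 is not a leap year): 288 − 28 = 260 left.
March 1949 has 31 days: 260 − 31 = 229 left.
April 1949 has 30 days: 229 − 30 = 199 left.
May 1949 has 31 days: 199 − 31 = 168 left.
June 1949 has 30 days: 168 − 30 = 138 left.
July 1949 has 31 days: 138 − 31 = 107 left.
August 1949 has 31 days: 107 − 31 = 76 left.
September 1949 has 30 days: 76 − 30 = 46 left.
October 1949 has 31 days: 46 − 31 = 15 left.
15 days into November 1949 → November 15, 1949.
Counting back 14 months from November 15, 1949:
month 11 − 14 = -3, which is month 9 of year 1948 → September 1948.
Day 15 is valid in September, giving September 15, 1948.
Adding 43 days from September 15, 1948:
September has 30 days, so 30 − 15 = 15 days remain after September 15, 1948; 43 − 15 = 28 left.
28 days into October 1948 → October 28, 1948.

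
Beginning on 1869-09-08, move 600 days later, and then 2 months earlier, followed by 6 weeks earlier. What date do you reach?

January 18, 1871

Advancing 600 days from September 8, 1869:
September has 30 days, so 30 − 8 = 22 days remain after September 8, 1869; 600 − 22 = 578 left.
October 1869 has 31 days: 578 − 31 = 547 left.
November 1869 has 30 days: 547 − 30 = 517 left.
December 1869 has 31 days: 517 − 31 = 486 left.
January 1870 has 31 days: 486 − 31 = 455 left.
February 1870 has 28 days (1870 is not a leap year): 455 − 28 = 427 left.
March 1870 has 31 days: 427 − 31 = 396 left.
April 1870 has 30 days: 396 − 30 = 366 left.
May 1870 has 31 days: 366 − 31 = 335 left.
June 1870 has 30 days: 335 − 30 = 305 left.
July 1870 has 31 days: 305 − 31 = 274 left.
August 1870 has 31 days: 274 − 31 = 243 left.
September 1870 has 30 days: 243 − 30 = 213 left.
October 1870 has 31 days: 213 − 31 = 182 left.
November 1870 has 30 days: 182 − 30 = 152 left.
December 1870 has 31 days: 152 − 31 = 121 left.
January 1871 has 31 days: 121 − 31 = 90 left.
February 1871 has 28 days (1871 is not a leap year): 90 − 28 = 62 left.
March 1871 has 31 days: 62 − 31 = 31 left.
April 1871 has 30 days: 31 − 30 = 1 left.
1 day into May 1871 → May 1, 1871.
Going back 2 months from May 1, 1871:
month 5 − 2 = 3 → March 1871.
Day 1 is valid in March, giving March 1, 1871.
Subtracting 6 weeks (= 42 days) from March 1, 1871:
Going back 1 day from March 1, 1871 reaches the end of the previous month; 42 − 1 = 41 left.
February 1871 has 28 days (1871 is not a leap year): 41 − 28 = 13 left.
January 1871 has 31 days; 31 − 13 = 18 → January 18, 1871.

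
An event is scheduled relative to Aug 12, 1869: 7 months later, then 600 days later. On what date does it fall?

Advancing 7 months from August 12, 1869:
month 8 + 7 = 15, which is month 3 of year 1870 → March 1870.
Day 12 is valid in March, giving March 12, 1870.
Advancing 600 days from March 12, 1870:
March has 31 days, so 31 − 12 = 19 days remain after March 12, 1870; 600 − 19 = 581 left.
April 1870 has 30 days: 581 − 30 = 551 left.
May 1870 has 31 days: 551 − 31 = 520 left.
June 1870 has 30 days: 520 − 30 = 490 left.
July 1870 has 31 days: 490 − 31 = 459 left.
August 1870 has 31 days: 459 − 31 = 428 left.
September 1870 has 30 days: 428 − 30 = 398 left.
October 1870 has 31 days: 398 − 31 = 367 left.
November 1870 has 30 days: 367 − 30 = 337 left.
December 1870 has 31 days: 337 − 31 = 306 left.
January 1871 has 31 days: 306 − 31 = 275 left.
February 1871 has 28 days (1871 is not a leap year): 275 − 28 = 247 left.
March 1871 has 31 days: 247 − 31 = 216 left.
April 1871 has 30 days: 216 − 30 = 186 left.
May 1871 has 31 days: 186 − 31 = 155 left.
June 1871 has 30 days: 155 − 30 = 125 left.
July 1871 has 31 days: 125 − 31 = 94 left.
August 1871 has 31 days: 94 − 31 = 63 left.
September 1871 has 30 days: 63 − 30 = 33 left.
October 1871 has 31 days: 33 − 31 = 2 left.
2 days into November 1871 → November 2, 1871.

November 2, 1871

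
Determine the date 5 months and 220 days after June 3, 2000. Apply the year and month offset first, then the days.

June 11, 2001

Advancing 5 months and 220 days from June 3, 2000: first the month/year part, then the days.
month 6 + 5 = 11 → November 2000.
Day 3 is valid in November, giving November 3, 2000.
Now add 220 days from November 3, 2000.
November has 30 days, so 30 − 3 = 27 days remain after November 3, 2000; 220 − 27 = 193 left.
December 2000 has 31 days: 193 − 31 = 162 left.
January 2001 has 31 days: 162 − 31 = 131 left.
February 2001 has 28 days (2001 is not a leap year): 131 − 28 = 103 left.
March 2001 has 31 days: 103 − 31 = 72 left.
April 2001 has 30 days: 72 − 30 = 42 left.
May 2001 has 31 days: 42 − 31 = 11 left.
11 days into June 2001 → June 11, 2001.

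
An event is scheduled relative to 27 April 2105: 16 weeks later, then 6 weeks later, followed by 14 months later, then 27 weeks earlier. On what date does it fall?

May 23, 2106

Counting forward 16 weeks (= 112 days) from April 27, 2105:
April has 30 days, so 30 − 27 = 3 days remain after April 27, 2105; 112 − 3 = 109 left.
May 2105 has 31 days: 109 − 31 = 78 left.
June 2105 has 30 days: 78 − 30 = 48 left.
July 2105 has 31 days: 48 − 31 = 17 left.
17 days into August 2105 → August 17, 2105.
Adding 6 weeks (= 42 days) from August 17, 2105:
August has 31 days, so 31 − 17 = 14 days remain after August 17, 2105; 42 − 14 = 28 left.
28 days into September 2105 → September 28, 2105.
Counting forward 14 months from September 28, 2105:
month 9 + 14 = 23, which is month 11 of year 2106 → November 2106.
Day 28 is valid in November, giving November 28, 2106.
Subtracting 27 weeks (= 189 days) from November 28, 2106:
Going back 28 days from November 28, 2106 reaches the end of the previous month; 189 − 28 = 161 left.
October 2106 has 31 days: 161 − 31 = 130 left.
September 2106 has 30 days: 130 − 30 = 100 left.
August 2106 has 31 days: 100 − 31 = 69 left.
July 2106 has 31 days: 69 − 31 = 38 left.
June 2106 has 30 days: 38 − 30 = 8 left.
May 2106 has 31 days; 31 − 8 = 23 → May 23, 2106.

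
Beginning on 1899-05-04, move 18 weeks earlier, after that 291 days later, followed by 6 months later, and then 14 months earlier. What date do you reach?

February 16, 1899

Going back 18 weeks (= 126 days) from May 4, 1899:
Going back 4 days from May 4, 1899 reaches the end of the previous month; 126 − 4 = 122 left.
April 1899 has 30 days: 122 − 30 = 92 left.
March 1899 has 31 days: 92 − 31 = 61 left.
February 1899 has 28 days (1899 is not a leap year): 61 − 28 = 33 left.
January 1899 has 31 days: 33 − 31 = 2 left.
December 1898 has 31 days; 31 − 2 = 29 → December 29, 1898.
Adding 291 days from December 29, 1898:
December has 31 days, so 31 − 29 = 2 days remain after December 29, 1898; 291 − 2 = 289 left.
January 1899 has 31 days: 289 − 31 = 258 left.
February 1899 has 28 days (1899 is not a leap year): 258 − 28 = 230 left.
March 1899 has 31 days: 230 − 31 = 199 left.
April 1899 has 30 days: 199 − 30 = 169 left.
May 1899 has 31 days: 169 − 31 = 138 left.
June 1899 has 30 days: 138 − 30 = 108 left.
July 1899 has 31 days: 108 − 31 = 77 left.
August 1899 has 31 days: 77 − 31 = 46 left.
September 1899 has 30 days: 46 − 30 = 16 left.
16 days into October 1899 → October 16, 1899.
Advancing 6 months from October 16, 1899:
month 10 + 6 = 16, which is month 4 of year 1900 → April 1900.
Day 16 is valid in April, giving April 16, 1900.
Subtracting 14 months from April 16, 1900:
month 4 − 14 = -10, which is month 2 of year 1899 → February 1899.
Day 16 is valid in February, giving February 16, 1899.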